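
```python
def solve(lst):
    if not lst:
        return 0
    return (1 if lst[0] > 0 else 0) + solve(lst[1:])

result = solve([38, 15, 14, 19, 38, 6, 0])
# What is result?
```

Count of positive elements in [38, 15, 14, 19, 38, 6, 0] = 6

Answer: 6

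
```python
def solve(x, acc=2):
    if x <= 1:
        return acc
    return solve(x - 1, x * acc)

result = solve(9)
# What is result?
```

Accumulator trace (n, acc): (9, 2) -> (8, 18) -> (7, 144) -> (6, 1008) -> (5, 6048) -> (4, 30240) -> (3, 120960) -> (2, 362880) -> (1, 725760) -> return 725760

Answer: 725760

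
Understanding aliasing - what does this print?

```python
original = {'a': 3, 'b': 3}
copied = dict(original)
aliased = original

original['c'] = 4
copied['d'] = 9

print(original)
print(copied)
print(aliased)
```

Key concept: dict() creates copy, assignment creates alias.
Step by step:
`original = {'a': 3, 'b': 3}` → original = {'a': 3, 'b': 3}
`copied = dict(original)` → copied = {'a': 3, 'b': 3}
`aliased = original` → aliased = {'a': 3, 'b': 3} (same object as original)
`original['c'] = 4` → original = {'a': 3, 'b': 3, 'c': 4} (same object as aliased); aliased = {'a': 3, 'b': 3, 'c': 4} (same object as original)
`copied['d'] = 9` → copied = {'a': 3, 'b': 3, 'd': 9}
`print(original)` → prints {'a': 3, 'b': 3, 'c': 4}
`print(copied)` → prints {'a': 3, 'b': 3, 'd': 9}
`print(aliased)` → prints {'a': 3, 'b': 3, 'c': 4}

Answer:
{'a': 3, 'b': 3, 'c': 4}
{'a': 3, 'b': 3, 'd': 9}
{'a': 3, 'b': 3, 'c': 4}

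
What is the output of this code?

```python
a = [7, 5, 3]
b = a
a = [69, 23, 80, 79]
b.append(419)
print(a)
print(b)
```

Key concept: rebinding vs mutation: a is rebound to a new list, b still points at the original.
Step by step:
`a = [7, 5, 3]` → a = [7, 5, 3]
`b = a` → b = [7, 5, 3] (same object as a)
`a = [69, 23, 80, 79]` → a = [69, 23, 80, 79]
`b.append(419)` → b = [7, 5, 3, 419]
`print(a)` → prints [69, 23, 80, 79]
`print(b)` → prints [7, 5, 3, 419]

Answer:
[69, 23, 80, 79]
[7, 5, 3, 419]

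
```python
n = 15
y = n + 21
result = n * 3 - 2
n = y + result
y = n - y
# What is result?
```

Trace:
`n = 15` → n = 15
`y = n + 21` → y = 36
`result = n * 3 - 2` → result = 43
`n = y + result` → n = 79
`y = n - y` → y = 43
So result = 43

Answer: 43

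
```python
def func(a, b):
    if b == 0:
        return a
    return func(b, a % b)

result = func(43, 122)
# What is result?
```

func(43, 122) -> func(122, 43) -> func(43, 36) -> func(36, 7) -> func(7, 1) -> func(1, 0) -> 1

Answer: 1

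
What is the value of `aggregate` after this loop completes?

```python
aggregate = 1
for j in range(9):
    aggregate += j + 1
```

Start at 1, add 1 to 9 = 46
`aggregate` takes the values: 1 → 2 → 4 → 7 → 11 → 16 → 22 → 29 → 37 → 46

Answer: 46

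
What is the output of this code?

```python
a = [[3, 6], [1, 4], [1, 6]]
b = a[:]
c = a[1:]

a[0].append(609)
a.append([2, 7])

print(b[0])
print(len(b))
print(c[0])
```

Key concept: slice with nested mutation.
Step by step:
`a = [[3, 6], [1, 4], [1, 6]]` → a = [[3, 6], [1, 4], [1, 6]]
`b = a[:]` → b = [[3, 6], [1, 4], [1, 6]]
`c = a[1:]` → c = [[1, 4], [1, 6]]
`a[0].append(609)` → a = [[3, 6, 609], [1, 4], [1, 6]]; b = [[3, 6, 609], [1, 4], [1, 6]]
`a.append([2, 7])` → a = [[3, 6, 609], [1, 4], [1, 6], [2, 7]]
`print(b[0])` → prints [3, 6, 609]
`print(len(b))` → prints 3
`print(c[0])` → prints [1, 4]

Answer:
[3, 6, 609]
3
[1, 4]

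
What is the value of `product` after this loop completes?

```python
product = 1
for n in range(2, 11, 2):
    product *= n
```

Product of even numbers 2 to 10
`product` takes the values: 1 → 2 → 8 → 48 → 384 → 3840

Answer: 3840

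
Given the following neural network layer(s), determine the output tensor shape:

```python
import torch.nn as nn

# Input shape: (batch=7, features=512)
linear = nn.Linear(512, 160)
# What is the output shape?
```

Input: (7, 512) -> Output: (7, 160)

Answer: (7, 160)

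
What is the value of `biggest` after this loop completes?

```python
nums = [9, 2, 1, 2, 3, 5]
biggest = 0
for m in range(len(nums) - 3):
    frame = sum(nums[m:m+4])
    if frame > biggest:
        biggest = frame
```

Max sum of 4-element window in [9, 2, 1, 2, 3, 5]
`biggest` takes the values: 0 → 14

Answer: 14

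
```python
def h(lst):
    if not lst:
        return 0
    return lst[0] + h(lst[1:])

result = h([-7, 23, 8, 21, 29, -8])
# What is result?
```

(-7) + 23 + 8 + 21 + 29 + (-8) + 0 = 66

Answer: 66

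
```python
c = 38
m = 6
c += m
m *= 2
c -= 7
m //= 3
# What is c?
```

Trace:
`c = 38` → c = 38
`m = 6` → m = 6
`c += m` → c = 44
`m *= 2` → m = 12
`c -= 7` → c = 37
`m //= 3` → m = 4
So c = 37

Answer: 37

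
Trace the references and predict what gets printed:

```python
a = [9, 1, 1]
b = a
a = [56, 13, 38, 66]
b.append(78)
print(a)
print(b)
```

Key concept: rebinding vs mutation: a is rebound to a new list, b still points at the original.
Step by step:
`a = [9, 1, 1]` → a = [9, 1, 1]
`b = a` → b = [9, 1, 1] (same object as a)
`a = [56, 13, 38, 66]` → a = [56, 13, 38, 66]
`b.append(78)` → b = [9, 1, 1, 78]
`print(a)` → prints [56, 13, 38, 66]
`print(b)` → prints [9, 1, 1, 78]

Answer:
[56, 13, 38, 66]
[9, 1, 1, 78]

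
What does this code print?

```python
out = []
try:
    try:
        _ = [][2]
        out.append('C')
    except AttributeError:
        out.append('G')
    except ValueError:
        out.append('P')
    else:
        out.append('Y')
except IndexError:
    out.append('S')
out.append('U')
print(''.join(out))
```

Execution trace: 'S' (outer except IndexError) → 'U' (after the try/except). Output: SU

Answer: SU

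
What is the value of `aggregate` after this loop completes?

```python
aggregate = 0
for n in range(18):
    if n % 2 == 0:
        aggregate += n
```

Sum of even numbers 0 to 17
`aggregate` takes the values: 0 → 2 → 6 → 12 → 20 → 30 → 42 → 56 → 72

Answer: 72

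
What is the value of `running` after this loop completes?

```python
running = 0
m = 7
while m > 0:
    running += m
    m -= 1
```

Sum 7 down to 1
`running` takes the values: 0 → 7 → 13 → 18 → 22 → 25 → 27 → 28

Answer: 28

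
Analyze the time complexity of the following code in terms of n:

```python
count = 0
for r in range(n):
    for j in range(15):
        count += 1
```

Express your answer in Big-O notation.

Each loop level contributes: n × 1. Multiplying the contributions gives O(n).

Answer: O(n)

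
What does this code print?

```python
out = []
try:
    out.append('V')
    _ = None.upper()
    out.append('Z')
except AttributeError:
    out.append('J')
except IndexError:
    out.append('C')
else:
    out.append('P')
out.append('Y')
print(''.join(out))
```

Execution trace: 'V' (try body) → 'J' (except AttributeError) → 'Y' (after the try/except). Output: VJY

Answer: VJY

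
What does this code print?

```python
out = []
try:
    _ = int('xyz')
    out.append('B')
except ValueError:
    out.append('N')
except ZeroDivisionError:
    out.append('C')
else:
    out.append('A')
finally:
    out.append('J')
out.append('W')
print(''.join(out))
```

Execution trace: 'N' (except ValueError) → 'J' (finally) → 'W' (after the try/except). Output: NJW

Answer: NJW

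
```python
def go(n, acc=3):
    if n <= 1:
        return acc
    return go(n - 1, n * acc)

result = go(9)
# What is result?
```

Accumulator trace (n, acc): (9, 3) -> (8, 27) -> (7, 216) -> (6, 1512) -> (5, 9072) -> (4, 45360) -> (3, 181440) -> (2, 544320) -> (1, 1088640) -> return 1088640

Answer: 1088640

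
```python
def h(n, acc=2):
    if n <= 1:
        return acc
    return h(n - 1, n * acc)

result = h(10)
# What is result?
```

Accumulator trace (n, acc): (10, 2) -> (9, 20) -> (8, 180) -> (7, 1440) -> (6, 10080) -> (5, 60480) -> (4, 302400) -> (3, 1209600) -> (2, 3628800) -> (1, 7257600) -> return 7257600

Answer: 7257600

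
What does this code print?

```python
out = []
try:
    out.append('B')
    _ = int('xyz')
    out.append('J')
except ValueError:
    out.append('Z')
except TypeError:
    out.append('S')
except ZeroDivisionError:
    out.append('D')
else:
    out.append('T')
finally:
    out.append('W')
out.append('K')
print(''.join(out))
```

Execution trace: 'B' (try body) → 'Z' (except ValueError) → 'W' (finally) → 'K' (after the try/except). Output: BZWK

Answer: BZWK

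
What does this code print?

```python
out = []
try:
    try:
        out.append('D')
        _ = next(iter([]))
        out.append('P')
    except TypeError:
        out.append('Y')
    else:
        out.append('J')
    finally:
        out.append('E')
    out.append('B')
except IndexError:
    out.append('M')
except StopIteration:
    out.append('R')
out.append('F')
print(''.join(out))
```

Execution trace: 'D' (inner try body) → 'E' (inner finally) → 'R' (except StopIteration) → 'F' (after the try/except). Output: DERF

Answer: DERF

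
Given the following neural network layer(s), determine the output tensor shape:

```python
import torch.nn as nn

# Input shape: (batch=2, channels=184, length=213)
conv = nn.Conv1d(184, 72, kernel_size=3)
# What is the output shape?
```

Input: (2, 184, 213) -> Output: (2, 72, 211)

Answer: (2, 72, 211)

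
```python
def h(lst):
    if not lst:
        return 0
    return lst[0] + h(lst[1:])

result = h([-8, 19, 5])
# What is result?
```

(-8) + 19 + 5 + 0 = 16

Answer: 16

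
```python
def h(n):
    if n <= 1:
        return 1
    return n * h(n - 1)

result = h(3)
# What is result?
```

h(3) = 3 * 2 * 1 = 6

Answer: 6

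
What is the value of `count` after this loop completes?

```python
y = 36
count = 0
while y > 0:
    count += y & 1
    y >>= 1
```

Count set bits in 36 (binary: 0b100100)
`count` takes the values: 0 → 1 → 2

Answer: 2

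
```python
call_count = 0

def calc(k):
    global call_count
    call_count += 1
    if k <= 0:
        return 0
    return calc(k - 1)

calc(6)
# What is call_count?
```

Linear recursion stepping by 1: 7 calls from k=6 down to ≤0.

Answer: 7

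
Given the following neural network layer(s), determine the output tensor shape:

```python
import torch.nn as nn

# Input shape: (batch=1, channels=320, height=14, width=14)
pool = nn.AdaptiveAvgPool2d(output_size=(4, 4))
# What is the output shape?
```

Input: (1, 320, 14, 14) -> Output: (1, 320, 4, 4)

Answer: (1, 320, 4, 4)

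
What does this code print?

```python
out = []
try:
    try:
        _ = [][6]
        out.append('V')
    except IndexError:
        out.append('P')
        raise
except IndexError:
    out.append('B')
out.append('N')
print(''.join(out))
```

Execution trace: 'P' (inner except IndexError) → 'B' (outer except IndexError) → 'N' (after the try/except). Output: PBN

Answer: PBN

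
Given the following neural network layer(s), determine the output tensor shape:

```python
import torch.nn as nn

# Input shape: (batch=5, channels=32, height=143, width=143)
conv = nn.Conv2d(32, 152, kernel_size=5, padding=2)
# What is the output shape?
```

Input: (5, 32, 143, 143) -> Output: (5, 152, 143, 143)

Answer: (5, 152, 143, 143)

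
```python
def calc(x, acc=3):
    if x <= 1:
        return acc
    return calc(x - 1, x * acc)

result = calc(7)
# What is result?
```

Accumulator trace (n, acc): (7, 3) -> (6, 21) -> (5, 126) -> (4, 630) -> (3, 2520) -> (2, 7560) -> (1, 15120) -> return 15120

Answer: 15120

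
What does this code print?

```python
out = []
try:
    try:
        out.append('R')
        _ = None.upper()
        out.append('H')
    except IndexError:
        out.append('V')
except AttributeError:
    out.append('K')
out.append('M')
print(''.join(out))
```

Execution trace: 'R' (try body) → 'K' (outer except AttributeError) → 'M' (after the try/except). Output: RKM

Answer: RKM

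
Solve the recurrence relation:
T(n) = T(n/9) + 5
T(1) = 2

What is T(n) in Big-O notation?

Each step divides n by 9 and adds 5. After log_9(n) steps we reach T(1)=2. So T(n) = 5·log_9(n) + 2 = O(log n).

Answer: O(log n)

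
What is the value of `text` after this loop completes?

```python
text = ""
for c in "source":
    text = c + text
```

Reverse 'source'
`text` takes the values: "" → "s" → "os" → "uos" → "ruos" → "cruos" → "ecruos"

Answer: "ecruos"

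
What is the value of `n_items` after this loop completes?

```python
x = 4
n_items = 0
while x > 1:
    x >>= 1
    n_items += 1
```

Count right shifts until 1
`n_items` takes the values: 0 → 1 → 2

Answer: 2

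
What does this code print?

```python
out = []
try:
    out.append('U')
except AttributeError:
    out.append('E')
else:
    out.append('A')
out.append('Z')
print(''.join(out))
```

Execution trace: 'U' (try body, no exception) → 'A' (else) → 'Z' (after the try/except). Output: UAZ

Answer: UAZ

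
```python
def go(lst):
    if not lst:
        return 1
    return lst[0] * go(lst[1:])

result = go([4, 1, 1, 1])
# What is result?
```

Product over [4, 1, 1, 1] = 4 * 1 * 1 * 1 = 4

Answer: 4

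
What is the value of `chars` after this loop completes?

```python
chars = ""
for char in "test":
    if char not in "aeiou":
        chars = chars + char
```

Remove vowels from 'test'
`chars` takes the values: "" → "t" → "ts" → "tst"

Answer: "tst"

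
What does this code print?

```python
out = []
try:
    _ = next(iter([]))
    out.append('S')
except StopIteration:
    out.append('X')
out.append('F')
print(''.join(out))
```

Execution trace: 'X' (except StopIteration) → 'F' (after the try/except). Output: XF

Answer: XF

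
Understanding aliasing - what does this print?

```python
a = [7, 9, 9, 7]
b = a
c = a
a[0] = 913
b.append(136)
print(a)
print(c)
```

Key concept: multiple aliases.
Step by step:
`a = [7, 9, 9, 7]` → a = [7, 9, 9, 7]
`b = a` → b = [7, 9, 9, 7] (same object as a)
`c = a` → c = [7, 9, 9, 7] (same object as a, b)
`a[0] = 913` → a = [913, 9, 9, 7] (same object as b, c); b = [913, 9, 9, 7] (same object as a, c); c = [913, 9, 9, 7] (same object as a, b)
`b.append(136)` → a = [913, 9, 9, 7, 136] (same object as b, c); b = [913, 9, 9, 7, 136] (same object as a, c); c = [913, 9, 9, 7, 136] (same object as a, b)
`print(a)` → prints [913, 9, 9, 7, 136]
`print(c)` → prints [913, 9, 9, 7, 136]

Answer:
[913, 9, 9, 7, 136]
[913, 9, 9, 7, 136]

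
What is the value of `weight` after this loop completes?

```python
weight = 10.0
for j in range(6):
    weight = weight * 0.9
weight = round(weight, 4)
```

Exponential decay: 10.0 * 0.9^6
`weight` takes the values: 10.0 → 9.0 → 8.1 → 7.29 → 6.561 → 5.9049 → 5.31441 → 5.3144

Answer: 5.3144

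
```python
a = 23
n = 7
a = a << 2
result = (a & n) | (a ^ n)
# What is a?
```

Trace:
`a = 23` → a = 23
`n = 7` → n = 7
`a = a << 2` → a = 92
`result = (a & n) | (a ^ n)` → result = 95
So a = 92

Answer: 92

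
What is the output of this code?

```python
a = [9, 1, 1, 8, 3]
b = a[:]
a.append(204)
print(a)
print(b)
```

Key concept: slice [:] creates copy.
Step by step:
`a = [9, 1, 1, 8, 3]` → a = [9, 1, 1, 8, 3]
`b = a[:]` → b = [9, 1, 1, 8, 3]
`a.append(204)` → a = [9, 1, 1, 8, 3, 204]
`print(a)` → prints [9, 1, 1, 8, 3, 204]
`print(b)` → prints [9, 1, 1, 8, 3]

Answer:
[9, 1, 1, 8, 3, 204]
[9, 1, 1, 8, 3]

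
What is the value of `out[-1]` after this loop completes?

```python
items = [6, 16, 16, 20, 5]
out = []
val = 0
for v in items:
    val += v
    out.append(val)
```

Cumulative sum ends at 63
`out` takes the values: [] → [6] → [6, 22] → [6, 22, 38] → [6, 22, 38, 58] → [6, 22, 38, 58, 63]
So `out[-1]` = 63

Answer: 63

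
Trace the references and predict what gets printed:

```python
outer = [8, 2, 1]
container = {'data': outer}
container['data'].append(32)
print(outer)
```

Key concept: dict holds reference to list.
Step by step:
`outer = [8, 2, 1]` → outer = [8, 2, 1]
`container = {'data': outer}` → container = {'data': [8, 2, 1]}
`container['data'].append(32)` → outer = [8, 2, 1, 32]; container = {'data': [8, 2, 1, 32]}
`print(outer)` → prints [8, 2, 1, 32]

Answer: [8, 2, 1, 32]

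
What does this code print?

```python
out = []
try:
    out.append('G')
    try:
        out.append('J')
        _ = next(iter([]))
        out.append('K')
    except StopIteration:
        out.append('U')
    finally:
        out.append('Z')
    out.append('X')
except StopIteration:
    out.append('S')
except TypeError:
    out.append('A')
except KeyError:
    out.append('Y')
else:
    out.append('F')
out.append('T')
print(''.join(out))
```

Execution trace: 'G' (try body) → 'J' (inner try body) → 'U' (inner except StopIteration) → 'Z' (inner finally) → 'X' (try body, no exception) → 'F' (else) → 'T' (after the try/except). Output: GJUZXFT

Answer: GJUZXFT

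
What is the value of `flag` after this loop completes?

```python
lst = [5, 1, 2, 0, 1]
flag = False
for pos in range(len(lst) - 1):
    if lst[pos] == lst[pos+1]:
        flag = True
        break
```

Check consecutive duplicates in [5, 1, 2, 0, 1]
`flag` takes the values: False

Answer: False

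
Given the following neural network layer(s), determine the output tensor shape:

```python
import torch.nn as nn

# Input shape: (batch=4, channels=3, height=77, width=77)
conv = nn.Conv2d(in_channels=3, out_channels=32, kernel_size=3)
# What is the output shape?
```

Input: (4, 3, 77, 77) -> Output: (4, 32, 75, 75)

Answer: (4, 32, 75, 75)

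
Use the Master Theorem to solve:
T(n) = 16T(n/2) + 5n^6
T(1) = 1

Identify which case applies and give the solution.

a=16, b=2, f(n)=5n^6. log_2(16) = 4. Since c=6 > 4 and the regularity condition holds (16(n/2)^6 = (16/2^6)n^6 with 16/2^6 < 1), Case 3 applies: T(n) = Θ(f(n)) = O(n^6).

Answer: O(n^6) - Case 3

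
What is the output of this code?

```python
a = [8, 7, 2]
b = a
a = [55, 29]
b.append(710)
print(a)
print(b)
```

Key concept: rebinding vs mutation: a is rebound to a new list, b still points at the original.
Step by step:
`a = [8, 7, 2]` → a = [8, 7, 2]
`b = a` → b = [8, 7, 2] (same object as a)
`a = [55, 29]` → a = [55, 29]
`b.append(710)` → b = [8, 7, 2, 710]
`print(a)` → prints [55, 29]
`print(b)` → prints [8, 7, 2, 710]

Answer:
[55, 29]
[8, 7, 2, 710]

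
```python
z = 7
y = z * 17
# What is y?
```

Trace:
`z = 7` → z = 7
`y = z * 17` → y = 119
So y = 119

Answer: 119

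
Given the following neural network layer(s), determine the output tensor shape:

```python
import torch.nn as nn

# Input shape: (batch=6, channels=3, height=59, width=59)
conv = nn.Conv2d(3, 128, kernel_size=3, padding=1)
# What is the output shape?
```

Input: (6, 3, 59, 59) -> Output: (6, 128, 59, 59)

Answer: (6, 128, 59, 59)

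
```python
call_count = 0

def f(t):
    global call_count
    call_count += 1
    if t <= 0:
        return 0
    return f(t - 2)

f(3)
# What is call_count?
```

Linear recursion stepping by 2: 3 calls from t=3 down to ≤0.

Answer: 3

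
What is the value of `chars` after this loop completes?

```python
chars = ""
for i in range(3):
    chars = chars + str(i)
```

Concatenate digits 0 to 2
`chars` takes the values: "" → "0" → "01" → "012"

Answer: "012"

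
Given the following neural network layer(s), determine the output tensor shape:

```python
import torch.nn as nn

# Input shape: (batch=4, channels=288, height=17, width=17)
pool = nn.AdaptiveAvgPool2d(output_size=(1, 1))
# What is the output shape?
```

Input: (4, 288, 17, 17) -> Output: (4, 288, 1, 1)

Answer: (4, 288, 1, 1)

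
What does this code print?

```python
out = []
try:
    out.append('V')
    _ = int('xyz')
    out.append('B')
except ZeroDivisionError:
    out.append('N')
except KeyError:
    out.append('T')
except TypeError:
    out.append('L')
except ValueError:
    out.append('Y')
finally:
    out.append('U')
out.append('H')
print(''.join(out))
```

Execution trace: 'V' (try body) → 'Y' (except ValueError) → 'U' (finally) → 'H' (after the try/except). Output: VYUH

Answer: VYUH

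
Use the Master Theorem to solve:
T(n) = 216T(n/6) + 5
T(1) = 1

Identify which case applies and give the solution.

a=216, b=6, f(n)=5. log_6(216) = 3. Since c=0 < 3, Case 1 applies: T(n) = Θ(n^log_b(a)) = O(n^3).

Answer: O(n^3) - Case 1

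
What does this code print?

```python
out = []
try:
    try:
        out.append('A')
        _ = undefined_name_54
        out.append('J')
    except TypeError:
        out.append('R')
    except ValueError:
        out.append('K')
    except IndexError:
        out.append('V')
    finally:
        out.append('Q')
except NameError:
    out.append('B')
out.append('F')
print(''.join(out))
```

Execution trace: 'A' (try body) → 'Q' (finally) → 'B' (outer except NameError) → 'F' (after the try/except). Output: AQBF

Answer: AQBF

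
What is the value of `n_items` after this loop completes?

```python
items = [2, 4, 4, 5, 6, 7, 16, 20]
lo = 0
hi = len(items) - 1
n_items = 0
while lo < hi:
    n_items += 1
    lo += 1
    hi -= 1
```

Iterations until pointers meet (list length 8)
`n_items` takes the values: 0 → 1 → 2 → 3 → 4

Answer: 4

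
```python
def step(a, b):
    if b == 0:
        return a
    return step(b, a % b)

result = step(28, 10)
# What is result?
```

step(28, 10) -> step(10, 8) -> step(8, 2) -> step(2, 0) -> 2

Answer: 2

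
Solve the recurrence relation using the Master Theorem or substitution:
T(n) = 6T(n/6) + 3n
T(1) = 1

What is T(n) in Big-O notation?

By Master Theorem: a=6, b=6, f(n)=3n. Since log_6(6) = 1 and f(n) = Θ(n^1), Case 2 applies. T(n) = O(n log n).

Answer: O(n log n)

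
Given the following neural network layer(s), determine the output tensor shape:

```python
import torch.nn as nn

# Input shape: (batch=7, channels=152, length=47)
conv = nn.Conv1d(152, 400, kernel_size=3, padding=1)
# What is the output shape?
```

Input: (7, 152, 47) -> Output: (7, 400, 47)

Answer: (7, 400, 47)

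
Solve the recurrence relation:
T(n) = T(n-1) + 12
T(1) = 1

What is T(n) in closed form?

Unrolling: T(n) = T(1) + 12·(n-1) = 1 + 12(n-1) = 12n - 11.

Answer: T(n) = 12n - 11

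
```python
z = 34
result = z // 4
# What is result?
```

Trace:
`z = 34` → z = 34
`result = z // 4` → result = 8
So result = 8

Answer: 8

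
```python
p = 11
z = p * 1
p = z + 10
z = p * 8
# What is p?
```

Trace:
`p = 11` → p = 11
`z = p * 1` → z = 11
`p = z + 10` → p = 21
`z = p * 8` → z = 168
So p = 21

Answer: 21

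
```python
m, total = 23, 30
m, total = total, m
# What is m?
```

Trace:
`m, total = 23, 30` → m = 23; total = 30
`m, total = total, m` → m = 30; total = 23
So m = 30

Answer: 30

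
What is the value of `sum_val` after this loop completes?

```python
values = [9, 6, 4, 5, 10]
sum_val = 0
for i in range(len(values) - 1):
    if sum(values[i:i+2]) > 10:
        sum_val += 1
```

Count windows with sum > 10
`sum_val` takes the values: 0 → 1 → 2

Answer: 2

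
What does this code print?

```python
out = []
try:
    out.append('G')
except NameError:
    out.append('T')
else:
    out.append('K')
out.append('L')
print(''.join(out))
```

Execution trace: 'G' (try body, no exception) → 'K' (else) → 'L' (after the try/except). Output: GKL

Answer: GKL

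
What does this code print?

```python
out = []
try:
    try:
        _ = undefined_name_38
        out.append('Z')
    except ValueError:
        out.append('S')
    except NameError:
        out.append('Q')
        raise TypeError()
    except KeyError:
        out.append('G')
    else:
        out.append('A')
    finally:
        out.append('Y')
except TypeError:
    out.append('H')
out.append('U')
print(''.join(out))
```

Execution trace: 'Q' (inner except NameError) → 'Y' (inner finally) → 'H' (outer except TypeError) → 'U' (after the try/except). Output: QYHU

Answer: QYHU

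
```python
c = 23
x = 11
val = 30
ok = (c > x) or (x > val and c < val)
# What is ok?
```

Trace:
`c = 23` → c = 23
`x = 11` → x = 11
`val = 30` → val = 30
`ok = (c > x) or (x > val and c < val)` → ok = True
So ok = True

Answer: True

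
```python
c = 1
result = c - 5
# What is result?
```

Trace:
`c = 1` → c = 1
`result = c - 5` → result = -4
So result = -4

Answer: -4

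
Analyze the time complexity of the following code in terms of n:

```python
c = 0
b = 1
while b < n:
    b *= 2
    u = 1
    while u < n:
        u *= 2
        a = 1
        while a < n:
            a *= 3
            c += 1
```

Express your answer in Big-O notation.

Each loop level contributes: log n × log n × log n. Multiplying the contributions gives O(log^3 n).

Answer: O(log^3 n)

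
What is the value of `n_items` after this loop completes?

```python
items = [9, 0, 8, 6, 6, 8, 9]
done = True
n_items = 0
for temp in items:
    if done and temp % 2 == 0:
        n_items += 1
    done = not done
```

Count even values at even positions
`n_items` takes the values: 0 → 1 → 2

Answer: 2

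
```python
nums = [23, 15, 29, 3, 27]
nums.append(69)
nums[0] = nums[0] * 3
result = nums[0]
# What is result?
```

Trace:
`nums = [23, 15, 29, 3, 27]` → nums = [23, 15, 29, 3, 27]
`nums.append(69)` → nums = [23, 15, 29, 3, 27, 69]
`nums[0] = nums[0] * 3` → nums = [69, 15, 29, 3, 27, 69]
`result = nums[0]` → result = 69
So result = 69

Answer: 69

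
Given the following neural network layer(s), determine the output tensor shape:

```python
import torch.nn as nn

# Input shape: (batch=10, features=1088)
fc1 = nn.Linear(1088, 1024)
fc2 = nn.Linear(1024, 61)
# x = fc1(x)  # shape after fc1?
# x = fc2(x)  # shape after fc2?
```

Input: (10, 1088) -> after fc1: (10, 1024) -> Output: (10, 61)

Answer: (10, 61)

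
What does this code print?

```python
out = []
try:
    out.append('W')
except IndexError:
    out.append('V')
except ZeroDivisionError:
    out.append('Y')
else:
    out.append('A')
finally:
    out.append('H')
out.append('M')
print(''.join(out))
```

Execution trace: 'W' (try body, no exception) → 'A' (else) → 'H' (finally) → 'M' (after the try/except). Output: WAHM

Answer: WAHM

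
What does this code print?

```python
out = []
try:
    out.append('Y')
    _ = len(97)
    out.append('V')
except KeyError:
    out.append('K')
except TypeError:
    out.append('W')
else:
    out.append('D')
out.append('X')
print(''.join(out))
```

Execution trace: 'Y' (try body) → 'W' (except TypeError) → 'X' (after the try/except). Output: YWX

Answer: YWX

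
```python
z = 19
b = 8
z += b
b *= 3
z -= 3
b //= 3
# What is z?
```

Trace:
`z = 19` → z = 19
`b = 8` → b = 8
`z += b` → z = 27
`b *= 3` → b = 24
`z -= 3` → z = 24
`b //= 3` → b = 8
So z = 24

Answer: 24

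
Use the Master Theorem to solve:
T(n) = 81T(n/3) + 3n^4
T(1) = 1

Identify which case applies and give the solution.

a=81, b=3, f(n)=3n^4. log_3(81) = 4. Since c=4 = 4, Case 2 applies: T(n) = Θ(n^log_b(a) · log n) = O(n^4 log n).

Answer: O(n^4 log n) - Case 2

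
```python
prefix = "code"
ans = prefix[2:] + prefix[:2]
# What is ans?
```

Trace:
`prefix = "code"` → prefix = 'code'
`ans = prefix[2:] + prefix[:2]` → ans = 'deco'
So ans = 'deco'

Answer: 'deco'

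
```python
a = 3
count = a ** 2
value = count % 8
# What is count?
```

Trace:
`a = 3` → a = 3
`count = a ** 2` → count = 9
`value = count % 8` → value = 1
So count = 9

Answer: 9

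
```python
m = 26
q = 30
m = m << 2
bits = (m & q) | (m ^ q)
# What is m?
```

Trace:
`m = 26` → m = 26
`q = 30` → q = 30
`m = m << 2` → m = 104
`bits = (m & q) | (m ^ q)` → bits = 126
So m = 104

Answer: 104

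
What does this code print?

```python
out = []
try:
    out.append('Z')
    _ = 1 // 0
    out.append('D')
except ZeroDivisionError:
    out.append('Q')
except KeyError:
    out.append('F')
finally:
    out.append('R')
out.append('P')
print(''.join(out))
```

Execution trace: 'Z' (try body) → 'Q' (except ZeroDivisionError) → 'R' (finally) → 'P' (after the try/except). Output: ZQRP

Answer: ZQRP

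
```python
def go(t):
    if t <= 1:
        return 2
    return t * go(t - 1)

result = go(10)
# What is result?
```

go(10) = 10 * 9 * 8 * 7 * 6 * 5 * 4 * 3 * 2 * 2 = 7257600

Answer: 7257600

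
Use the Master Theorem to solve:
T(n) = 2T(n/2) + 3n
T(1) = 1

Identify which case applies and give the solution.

a=2, b=2, f(n)=3n. log_2(2) = 1. Since c=1 = 1, Case 2 applies: T(n) = Θ(n^log_b(a) · log n) = O(n log n).

Answer: O(n log n) - Case 2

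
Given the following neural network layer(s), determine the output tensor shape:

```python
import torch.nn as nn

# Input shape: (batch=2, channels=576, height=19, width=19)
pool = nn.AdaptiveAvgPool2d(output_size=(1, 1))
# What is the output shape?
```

Input: (2, 576, 19, 19) -> Output: (2, 576, 1, 1)

Answer: (2, 576, 1, 1)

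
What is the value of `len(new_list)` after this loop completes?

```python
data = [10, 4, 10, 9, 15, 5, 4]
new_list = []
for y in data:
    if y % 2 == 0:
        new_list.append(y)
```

Count even numbers in [10, 4, 10, 9, 15, 5, 4]
`new_list` takes the values: [] → [10] → [10, 4] → [10, 4, 10] → [10, 4, 10, 4]
So `len(new_list)` = 4

Answer: 4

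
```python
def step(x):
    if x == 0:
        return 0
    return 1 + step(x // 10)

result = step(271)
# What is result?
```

Count of digits of 271: 3

Answer: 3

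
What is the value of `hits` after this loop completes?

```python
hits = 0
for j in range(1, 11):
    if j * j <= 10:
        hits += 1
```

Count numbers where j² ≤ 10
`hits` takes the values: 0 → 1 → 2 → 3

Answer: 3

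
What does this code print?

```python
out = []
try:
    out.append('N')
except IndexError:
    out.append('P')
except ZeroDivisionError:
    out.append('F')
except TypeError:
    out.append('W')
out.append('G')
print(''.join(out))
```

Execution trace: 'N' (try body, no exception) → 'G' (after the try/except). Output: NG

Answer: NG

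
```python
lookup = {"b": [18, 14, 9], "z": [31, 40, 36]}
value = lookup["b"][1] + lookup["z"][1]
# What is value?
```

Trace:
`lookup = {"b": [18, 14, 9], "z": [31, 40, 36]}` → lookup = {'b': [18, 14, 9], 'z': [31, 40, 36]}
`value = lookup["b"][1] + lookup["z"][1]` → value = 54
So value = 54

Answer: 54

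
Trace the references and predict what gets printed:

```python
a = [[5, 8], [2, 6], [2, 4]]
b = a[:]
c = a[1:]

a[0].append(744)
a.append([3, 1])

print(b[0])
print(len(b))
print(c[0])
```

Key concept: slice with nested mutation.
Step by step:
`a = [[5, 8], [2, 6], [2, 4]]` → a = [[5, 8], [2, 6], [2, 4]]
`b = a[:]` → b = [[5, 8], [2, 6], [2, 4]]
`c = a[1:]` → c = [[2, 6], [2, 4]]
`a[0].append(744)` → a = [[5, 8, 744], [2, 6], [2, 4]]; b = [[5, 8, 744], [2, 6], [2, 4]]
`a.append([3, 1])` → a = [[5, 8, 744], [2, 6], [2, 4], [3, 1]]
`print(b[0])` → prints [5, 8, 744]
`print(len(b))` → prints 3
`print(c[0])` → prints [2, 6]

Answer:
[5, 8, 744]
3
[2, 6]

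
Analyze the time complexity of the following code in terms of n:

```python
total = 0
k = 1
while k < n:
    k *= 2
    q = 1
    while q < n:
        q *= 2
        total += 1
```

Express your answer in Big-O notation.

Each loop level contributes: log n × log n. Multiplying the contributions gives O(log² n).

Answer: O(log² n)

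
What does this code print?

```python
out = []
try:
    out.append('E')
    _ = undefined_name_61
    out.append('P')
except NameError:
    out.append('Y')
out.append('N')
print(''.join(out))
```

Execution trace: 'E' (try body) → 'Y' (except NameError) → 'N' (after the try/except). Output: EYN

Answer: EYN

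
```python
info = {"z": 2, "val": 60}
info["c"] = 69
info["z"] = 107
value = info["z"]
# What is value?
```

Trace:
`info = {"z": 2, "val": 60}` → info = {'z': 2, 'val': 60}
`info["c"] = 69` → info = {'z': 2, 'val': 60, 'c': 69}
`info["z"] = 107` → info = {'z': 107, 'val': 60, 'c': 69}
`value = info["z"]` → value = 107
So value = 107

Answer: 107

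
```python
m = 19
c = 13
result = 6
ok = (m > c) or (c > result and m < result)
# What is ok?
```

Trace:
`m = 19` → m = 19
`c = 13` → c = 13
`result = 6` → result = 6
`ok = (m > c) or (c > result and m < result)` → ok = True
So ok = True

Answer: True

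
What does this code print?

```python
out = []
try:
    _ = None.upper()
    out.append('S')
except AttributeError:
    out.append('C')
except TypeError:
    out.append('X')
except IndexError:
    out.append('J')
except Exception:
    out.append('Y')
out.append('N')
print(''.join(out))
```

Execution trace: 'C' (except AttributeError) → 'N' (after the try/except). Output: CN

Answer: CN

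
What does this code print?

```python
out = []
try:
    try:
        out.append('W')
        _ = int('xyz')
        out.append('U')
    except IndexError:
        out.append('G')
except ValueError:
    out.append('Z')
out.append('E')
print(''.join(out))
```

Execution trace: 'W' (inner try body) → 'Z' (outer except ValueError) → 'E' (after the try/except). Output: WZE

Answer: WZE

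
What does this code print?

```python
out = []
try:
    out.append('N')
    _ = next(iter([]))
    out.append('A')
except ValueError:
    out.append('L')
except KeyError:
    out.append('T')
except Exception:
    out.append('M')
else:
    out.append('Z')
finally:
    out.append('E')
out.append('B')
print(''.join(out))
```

Execution trace: 'N' (try body) → 'M' (except Exception) → 'E' (finally) → 'B' (after the try/except). Output: NMEB

Answer: NMEB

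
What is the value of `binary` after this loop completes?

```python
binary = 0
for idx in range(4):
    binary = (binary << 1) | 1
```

Build 4 consecutive 1-bits: 0b1111
`binary` takes the values: 0 → 1 → 3 → 7 → 15

Answer: 15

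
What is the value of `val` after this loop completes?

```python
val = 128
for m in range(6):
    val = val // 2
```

Halve 6 times: 128 // 2^6 = 2
`val` takes the values: 128 → 64 → 32 → 16 → 8 → 4 → 2

Answer: 2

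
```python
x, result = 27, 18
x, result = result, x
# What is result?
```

Trace:
`x, result = 27, 18` → x = 27; result = 18
`x, result = result, x` → x = 18; result = 27
So result = 27

Answer: 27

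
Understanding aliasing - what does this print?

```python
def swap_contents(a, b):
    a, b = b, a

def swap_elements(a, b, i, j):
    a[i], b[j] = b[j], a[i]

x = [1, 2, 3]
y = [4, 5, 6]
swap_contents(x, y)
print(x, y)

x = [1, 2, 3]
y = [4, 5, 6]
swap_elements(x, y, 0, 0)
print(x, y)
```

Key concept: parameter rebinding vs mutation.
Step by step:
`x = [1, 2, 3]` → x = [1, 2, 3]
`y = [4, 5, 6]` → y = [4, 5, 6]
`swap_contents(x, y)` → no visible change to tracked variables
`print(x, y)` → prints [1, 2, 3] [4, 5, 6]
`x = [1, 2, 3]` → x = [1, 2, 3]
`y = [4, 5, 6]` → y = [4, 5, 6]
`swap_elements(x, y, 0, 0)` → x = [4, 2, 3]; y = [1, 5, 6]
`print(x, y)` → prints [4, 2, 3] [1, 5, 6]

Answer:
[1, 2, 3] [4, 5, 6]
[4, 2, 3] [1, 5, 6]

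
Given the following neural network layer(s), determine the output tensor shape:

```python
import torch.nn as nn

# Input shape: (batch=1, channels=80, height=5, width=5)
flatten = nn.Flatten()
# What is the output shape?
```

Input: (1, 80, 5, 5) -> Output: (1, 2000)

Answer: (1, 2000)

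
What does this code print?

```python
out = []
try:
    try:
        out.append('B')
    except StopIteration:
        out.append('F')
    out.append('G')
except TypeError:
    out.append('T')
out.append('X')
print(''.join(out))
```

Execution trace: 'B' (inner try body, no exception) → 'G' (try body, no exception) → 'X' (after the try/except). Output: BGX

Answer: BGX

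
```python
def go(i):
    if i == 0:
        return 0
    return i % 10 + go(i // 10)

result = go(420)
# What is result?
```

Sum of digits of 420: 0 + 2 + 4 = 6

Answer: 6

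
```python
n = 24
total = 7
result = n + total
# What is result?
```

Trace:
`n = 24` → n = 24
`total = 7` → total = 7
`result = n + total` → result = 31
So result = 31

Answer: 31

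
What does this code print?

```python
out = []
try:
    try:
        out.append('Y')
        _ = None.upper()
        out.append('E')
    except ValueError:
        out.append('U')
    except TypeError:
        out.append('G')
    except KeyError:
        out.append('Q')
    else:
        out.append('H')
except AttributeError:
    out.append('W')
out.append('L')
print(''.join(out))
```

Execution trace: 'Y' (try body) → 'W' (outer except AttributeError) → 'L' (after the try/except). Output: YWL

Answer: YWL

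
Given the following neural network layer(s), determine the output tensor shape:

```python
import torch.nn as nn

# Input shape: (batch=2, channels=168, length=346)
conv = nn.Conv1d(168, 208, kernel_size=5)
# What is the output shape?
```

Input: (2, 168, 346) -> Output: (2, 208, 342)

Answer: (2, 208, 342)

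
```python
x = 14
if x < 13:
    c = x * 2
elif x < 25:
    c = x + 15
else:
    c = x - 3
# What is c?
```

Trace:
`x = 14` → x = 14
`if x < 13: ...` → x < 13 is False, x < 25 is True → c = 29
So c = 29

Answer: 29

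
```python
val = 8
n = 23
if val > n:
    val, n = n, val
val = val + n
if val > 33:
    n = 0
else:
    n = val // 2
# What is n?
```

Trace:
`val = 8` → val = 8
`n = 23` → n = 23
`if val > n: ...` → val > n is False → no variable changes
`val = val + n` → val = 31
`if val > 33: ...` → val > 33 is False, take else branch → n = 15
So n = 15

Answer: 15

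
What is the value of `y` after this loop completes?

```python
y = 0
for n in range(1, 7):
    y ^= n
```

XOR of 1 to 6
`y` takes the values: 0 → 1 → 3 → 0 → 4 → 1 → 7

Answer: 7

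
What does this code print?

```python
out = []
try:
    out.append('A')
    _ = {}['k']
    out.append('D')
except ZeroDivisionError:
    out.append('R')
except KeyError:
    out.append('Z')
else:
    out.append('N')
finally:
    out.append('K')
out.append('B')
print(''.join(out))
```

Execution trace: 'A' (try body) → 'Z' (except KeyError) → 'K' (finally) → 'B' (after the try/except). Output: AZKB

Answer: AZKB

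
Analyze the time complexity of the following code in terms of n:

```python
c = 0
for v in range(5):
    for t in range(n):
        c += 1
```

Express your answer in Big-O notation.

Each loop level contributes: 1 × n. Multiplying the contributions gives O(n).

Answer: O(n)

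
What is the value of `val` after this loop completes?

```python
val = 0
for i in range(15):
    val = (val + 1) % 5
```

Increment mod 5, 15 times = 0
`val` takes the values: 0 → 1 → 2 → 3 → 4 → 0 → 1 → 2 → 3 → 4 → 0 → 1 → 2 → 3 → 4 → 0

Answer: 0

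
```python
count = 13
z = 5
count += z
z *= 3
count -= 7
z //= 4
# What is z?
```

Trace:
`count = 13` → count = 13
`z = 5` → z = 5
`count += z` → count = 18
`z *= 3` → z = 15
`count -= 7` → count = 11
`z //= 4` → z = 3
So z = 3

Answer: 3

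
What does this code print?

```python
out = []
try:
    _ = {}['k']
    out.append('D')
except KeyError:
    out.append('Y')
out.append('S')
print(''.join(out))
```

Execution trace: 'Y' (except KeyError) → 'S' (after the try/except). Output: YS

Answer: YS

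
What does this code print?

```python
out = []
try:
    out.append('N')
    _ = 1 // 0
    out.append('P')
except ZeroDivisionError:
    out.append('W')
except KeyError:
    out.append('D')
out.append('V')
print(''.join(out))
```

Execution trace: 'N' (try body) → 'W' (except ZeroDivisionError) → 'V' (after the try/except). Output: NWV

Answer: NWV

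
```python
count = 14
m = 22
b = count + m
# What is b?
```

Trace:
`count = 14` → count = 14
`m = 22` → m = 22
`b = count + m` → b = 36
So b = 36

Answer: 36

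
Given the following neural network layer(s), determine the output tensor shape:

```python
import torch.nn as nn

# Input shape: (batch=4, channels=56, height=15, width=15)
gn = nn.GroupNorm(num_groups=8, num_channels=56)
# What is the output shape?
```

Input: (4, 56, 15, 15) -> Output: (4, 56, 15, 15)

Answer: (4, 56, 15, 15)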